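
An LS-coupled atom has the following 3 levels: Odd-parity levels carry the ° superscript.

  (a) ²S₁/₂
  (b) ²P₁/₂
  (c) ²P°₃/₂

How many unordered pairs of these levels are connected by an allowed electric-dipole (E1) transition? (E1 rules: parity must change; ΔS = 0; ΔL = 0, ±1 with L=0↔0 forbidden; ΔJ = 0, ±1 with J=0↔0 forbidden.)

(a)–(b): forbidden (parity).
(a)–(c): allowed.
(b)–(c): allowed.
Allowed pairs: 2 of 3.

2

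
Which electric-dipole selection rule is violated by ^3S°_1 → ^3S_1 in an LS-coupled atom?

Initial level: S=1, L=0, J=1, parity odd. Final level: S=1, L=0, J=1, parity even.
Parity must change: odd → even — passes.
ΔS = 0: S: 1 → 1 — passes.
ΔL = 0, ±1 (not L=0↔0): L: 0 → 0, ΔL = +0 — fails.
ΔJ = 0, ±1 (not J=0↔0): J: 1 → 1, ΔJ = +0 — passes.

the L=0 ↔ L=0 exclusion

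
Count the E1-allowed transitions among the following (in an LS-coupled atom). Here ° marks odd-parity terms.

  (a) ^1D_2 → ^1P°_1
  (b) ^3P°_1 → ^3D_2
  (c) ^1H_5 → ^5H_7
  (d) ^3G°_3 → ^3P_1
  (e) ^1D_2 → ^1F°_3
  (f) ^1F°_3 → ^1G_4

(a) allowed
(b) allowed
(c) forbidden (parity, ΔS, ΔJ fail)
(d) forbidden (ΔL, ΔJ fail)
(e) allowed
(f) allowed
Total allowed: 4 of 6.

4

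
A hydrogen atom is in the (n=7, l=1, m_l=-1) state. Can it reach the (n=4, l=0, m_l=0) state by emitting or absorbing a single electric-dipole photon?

allowed

Δl = 0 − 1 = -1; the E1 rule Δl = ±1 is passes.
Δm_l = 0 − (-1) = +1. E1 requires Δm_l = 0, ±1: passes.
All E1 selection rules are satisfied.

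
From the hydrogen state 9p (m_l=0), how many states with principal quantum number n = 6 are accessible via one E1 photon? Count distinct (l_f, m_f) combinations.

E1 requires Δl = ±1, so l_f ∈ {0, 2}; with 0 ≤ l_f ≤ n_f−1 = 5, the allowed l_f values are {0, 2}.
For l_f = 0: m_f ∈ {m_i−1, m_i, m_i+1} ∩ [−0, 0] = {0} → 1 state.
For l_f = 2: m_f ∈ {m_i−1, m_i, m_i+1} ∩ [−2, 2] = {-1, 0, 1} → 3 states.
Total: 4.

4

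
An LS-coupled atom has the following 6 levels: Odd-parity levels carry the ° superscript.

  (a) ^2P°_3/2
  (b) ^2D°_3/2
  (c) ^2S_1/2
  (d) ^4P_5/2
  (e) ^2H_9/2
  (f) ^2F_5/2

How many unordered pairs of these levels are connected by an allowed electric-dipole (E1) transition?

2

(a)–(b): forbidden (parity).
(a)–(c): allowed.
(a)–(d): forbidden (ΔS).
(a)–(e): forbidden (ΔL, ΔJ).
(a)–(f): forbidden (ΔL).
(b)–(c): forbidden (ΔL).
(b)–(d): forbidden (ΔS).
(b)–(e): forbidden (ΔL, ΔJ).
(b)–(f): allowed.
(c)–(d): forbidden (parity, ΔS, ΔJ).
(c)–(e): forbidden (parity, ΔL, ΔJ).
(c)–(f): forbidden (parity, ΔL, ΔJ).
(d)–(e): forbidden (parity, ΔS, ΔL, ΔJ).
(d)–(f): forbidden (parity, ΔS, ΔL).
(e)–(f): forbidden (parity, ΔL, ΔJ).
Allowed pairs: 2 of 15.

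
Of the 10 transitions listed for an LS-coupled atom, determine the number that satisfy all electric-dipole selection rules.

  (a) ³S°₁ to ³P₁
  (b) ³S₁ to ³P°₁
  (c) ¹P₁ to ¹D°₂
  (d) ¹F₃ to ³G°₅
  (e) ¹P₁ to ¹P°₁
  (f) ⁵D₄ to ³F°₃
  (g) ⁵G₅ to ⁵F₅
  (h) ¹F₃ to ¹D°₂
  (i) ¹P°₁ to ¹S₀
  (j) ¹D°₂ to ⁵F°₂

6

(a) allowed
(b) allowed
(c) allowed
(d) forbidden (ΔS, ΔJ fail)
(e) allowed
(f) forbidden (ΔS fails)
(g) forbidden (parity fails)
(h) allowed
(i) allowed
(j) forbidden (parity, ΔS fail)
Total allowed: 6 of 10.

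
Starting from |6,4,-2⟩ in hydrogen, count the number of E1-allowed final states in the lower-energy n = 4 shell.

3

E1 requires Δl = ±1, so l_f ∈ {3, 5}; with 0 ≤ l_f ≤ n_f−1 = 3, the allowed l_f values are {3}.
For l_f = 3: m_f ∈ {m_i−1, m_i, m_i+1} ∩ [−3, 3] = {-3, -2, -1} → 3 states.
Total: 3.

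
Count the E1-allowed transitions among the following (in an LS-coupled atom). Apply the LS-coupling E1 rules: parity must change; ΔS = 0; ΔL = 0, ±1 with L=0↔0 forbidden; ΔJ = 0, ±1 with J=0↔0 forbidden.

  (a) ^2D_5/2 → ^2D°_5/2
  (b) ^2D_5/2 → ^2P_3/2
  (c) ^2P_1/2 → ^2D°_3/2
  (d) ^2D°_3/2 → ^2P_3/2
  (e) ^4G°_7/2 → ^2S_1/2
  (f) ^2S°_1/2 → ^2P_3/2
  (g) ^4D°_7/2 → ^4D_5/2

5

(a) allowed
(b) forbidden (parity fails)
(c) allowed
(d) allowed
(e) forbidden (ΔS, ΔL, ΔJ fail)
(f) allowed
(g) allowed
Total allowed: 5 of 7.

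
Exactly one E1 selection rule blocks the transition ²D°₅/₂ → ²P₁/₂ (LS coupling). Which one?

the ΔJ = 0, ±1 rule

Initial level: S=1/2, L=2, J=5/2, parity odd. Final level: S=1/2, L=1, J=1/2, parity even.
Parity must change: odd → even — passes.
ΔL = 0, ±1 (not L=0↔0): L: 2 → 1, ΔL = -1 — passes.
ΔJ = 0, ±1 (not J=0↔0): J: 5/2 → 1/2, ΔJ = -2 — fails.
ΔS = 0: S: 1/2 → 1/2 — passes.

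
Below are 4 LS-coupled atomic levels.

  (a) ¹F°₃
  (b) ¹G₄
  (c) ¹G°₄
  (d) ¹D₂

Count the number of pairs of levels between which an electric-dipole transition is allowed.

(a)–(b): allowed.
(a)–(c): forbidden (parity).
(a)–(d): allowed.
(b)–(c): allowed.
(b)–(d): forbidden (parity, ΔL, ΔJ).
(c)–(d): forbidden (ΔL, ΔJ).
Allowed pairs: 3 of 6.

3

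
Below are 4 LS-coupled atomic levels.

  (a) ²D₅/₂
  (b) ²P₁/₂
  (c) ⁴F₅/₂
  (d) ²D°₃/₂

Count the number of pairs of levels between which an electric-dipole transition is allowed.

2

(a)–(b): forbidden (parity, ΔJ).
(a)–(c): forbidden (parity, ΔS).
(a)–(d): allowed.
(b)–(c): forbidden (parity, ΔS, ΔL, ΔJ).
(b)–(d): allowed.
(c)–(d): forbidden (ΔS).
Allowed pairs: 2 of 6.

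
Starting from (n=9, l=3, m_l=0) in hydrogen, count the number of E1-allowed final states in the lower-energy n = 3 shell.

3

E1 requires Δl = ±1, so l_f ∈ {2, 4}; with 0 ≤ l_f ≤ n_f−1 = 2, the allowed l_f values are {2}.
For l_f = 2: m_f ∈ {m_i−1, m_i, m_i+1} ∩ [−2, 2] = {-1, 0, 1} → 3 states.
Total: 3.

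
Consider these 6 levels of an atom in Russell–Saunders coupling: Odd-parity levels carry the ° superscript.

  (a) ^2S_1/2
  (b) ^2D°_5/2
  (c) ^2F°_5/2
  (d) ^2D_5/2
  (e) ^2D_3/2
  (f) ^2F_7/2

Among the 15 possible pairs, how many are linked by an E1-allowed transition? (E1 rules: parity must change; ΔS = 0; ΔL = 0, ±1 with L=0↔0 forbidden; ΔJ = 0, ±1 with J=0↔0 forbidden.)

6

(a)–(b): forbidden (ΔL, ΔJ).
(a)–(c): forbidden (ΔL, ΔJ).
(a)–(d): forbidden (parity, ΔL, ΔJ).
(a)–(e): forbidden (parity, ΔL).
(a)–(f): forbidden (parity, ΔL, ΔJ).
(b)–(c): forbidden (parity).
(b)–(d): allowed.
(b)–(e): allowed.
(b)–(f): allowed.
(c)–(d): allowed.
(c)–(e): allowed.
(c)–(f): allowed.
(d)–(e): forbidden (parity).
(d)–(f): forbidden (parity).
(e)–(f): forbidden (parity, ΔJ).
Allowed pairs: 6 of 15.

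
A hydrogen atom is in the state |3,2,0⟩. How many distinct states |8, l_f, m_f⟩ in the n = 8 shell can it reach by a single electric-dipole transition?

6

E1 requires Δl = ±1, so l_f ∈ {1, 3}; with 0 ≤ l_f ≤ n_f−1 = 7, the allowed l_f values are {1, 3}.
For l_f = 1: m_f ∈ {m_i−1, m_i, m_i+1} ∩ [−1, 1] = {-1, 0, 1} → 3 states.
For l_f = 3: m_f ∈ {m_i−1, m_i, m_i+1} ∩ [−3, 3] = {-1, 0, 1} → 3 states.
Total: 6.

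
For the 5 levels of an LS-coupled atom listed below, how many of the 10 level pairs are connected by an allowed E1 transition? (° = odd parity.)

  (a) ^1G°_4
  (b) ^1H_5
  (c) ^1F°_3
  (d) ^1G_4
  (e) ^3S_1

3

(a)–(b): allowed.
(a)–(c): forbidden (parity).
(a)–(d): allowed.
(a)–(e): forbidden (ΔS, ΔL, ΔJ).
(b)–(c): forbidden (ΔL, ΔJ).
(b)–(d): forbidden (parity).
(b)–(e): forbidden (parity, ΔS, ΔL, ΔJ).
(c)–(d): allowed.
(c)–(e): forbidden (ΔS, ΔL, ΔJ).
(d)–(e): forbidden (parity, ΔS, ΔL, ΔJ).
Allowed pairs: 3 of 10.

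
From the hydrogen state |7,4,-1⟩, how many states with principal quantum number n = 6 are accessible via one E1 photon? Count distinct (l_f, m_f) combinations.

E1 requires Δl = ±1, so l_f ∈ {3, 5}; with 0 ≤ l_f ≤ n_f−1 = 5, the allowed l_f values are {3, 5}.
For l_f = 3: m_f ∈ {m_i−1, m_i, m_i+1} ∩ [−3, 3] = {-2, -1, 0} → 3 states.
For l_f = 5: m_f ∈ {m_i−1, m_i, m_i+1} ∩ [−5, 5] = {-2, -1, 0} → 3 states.
Total: 6.

6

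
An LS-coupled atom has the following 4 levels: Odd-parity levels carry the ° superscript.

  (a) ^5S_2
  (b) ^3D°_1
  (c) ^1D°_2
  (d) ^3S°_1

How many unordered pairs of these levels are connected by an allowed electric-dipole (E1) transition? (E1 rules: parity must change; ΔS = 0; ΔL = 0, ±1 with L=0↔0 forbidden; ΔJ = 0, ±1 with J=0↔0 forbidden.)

(a)–(b): forbidden (ΔS, ΔL).
(a)–(c): forbidden (ΔS, ΔL).
(a)–(d): forbidden (ΔS, ΔL).
(b)–(c): forbidden (parity, ΔS).
(b)–(d): forbidden (parity, ΔL).
(c)–(d): forbidden (parity, ΔS, ΔL).
Allowed pairs: 0 of 6.

0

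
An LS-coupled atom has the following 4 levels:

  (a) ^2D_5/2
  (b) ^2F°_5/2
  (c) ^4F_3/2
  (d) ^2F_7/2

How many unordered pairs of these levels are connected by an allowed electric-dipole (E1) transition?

2

(a)–(b): allowed.
(a)–(c): forbidden (parity, ΔS).
(a)–(d): forbidden (parity).
(b)–(c): forbidden (ΔS).
(b)–(d): allowed.
(c)–(d): forbidden (parity, ΔS, ΔJ).
Allowed pairs: 2 of 6.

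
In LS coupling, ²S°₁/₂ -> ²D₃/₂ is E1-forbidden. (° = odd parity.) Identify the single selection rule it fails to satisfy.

Parity must change: odd → even — passes.
ΔS = 0: S: 1/2 → 1/2 — passes.
ΔL = 0, ±1 (not L=0↔0): L: 0 → 2, ΔL = +2 — fails.
ΔJ = 0, ±1 (not J=0↔0): J: 1/2 → 3/2, ΔJ = +1 — passes.

the ΔL = 0, ±1 rule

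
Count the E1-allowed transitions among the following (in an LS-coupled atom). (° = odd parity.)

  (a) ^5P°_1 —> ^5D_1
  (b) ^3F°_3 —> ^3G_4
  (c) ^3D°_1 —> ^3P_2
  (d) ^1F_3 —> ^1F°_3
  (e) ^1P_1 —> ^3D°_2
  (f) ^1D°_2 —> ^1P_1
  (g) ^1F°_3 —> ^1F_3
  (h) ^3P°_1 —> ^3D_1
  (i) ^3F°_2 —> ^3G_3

(a) allowed
(b) allowed
(c) allowed
(d) allowed
(e) forbidden (ΔS fails)
(f) allowed
(g) allowed
(h) allowed
(i) allowed
Total allowed: 8 of 9.

8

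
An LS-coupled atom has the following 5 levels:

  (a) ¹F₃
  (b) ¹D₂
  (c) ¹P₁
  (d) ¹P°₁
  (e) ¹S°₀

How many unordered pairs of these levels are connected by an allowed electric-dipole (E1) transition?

(a)–(b): forbidden (parity).
(a)–(c): forbidden (parity, ΔL, ΔJ).
(a)–(d): forbidden (ΔL, ΔJ).
(a)–(e): forbidden (ΔL, ΔJ).
(b)–(c): forbidden (parity).
(b)–(d): allowed.
(b)–(e): forbidden (ΔL, ΔJ).
(c)–(d): allowed.
(c)–(e): allowed.
(d)–(e): forbidden (parity).
Allowed pairs: 3 of 10.

3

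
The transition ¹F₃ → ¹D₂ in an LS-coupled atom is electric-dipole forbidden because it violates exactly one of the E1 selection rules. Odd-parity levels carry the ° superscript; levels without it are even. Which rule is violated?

parity

Parity must change: even → even — ✗.
ΔS = 0: S: 0 → 0 — ✓.
ΔL = 0, ±1 (not L=0↔0): L: 3 → 2, ΔL = -1 — ✓.
ΔJ = 0, ±1 (not J=0↔0): J: 3 → 2, ΔJ = -1 — ✓.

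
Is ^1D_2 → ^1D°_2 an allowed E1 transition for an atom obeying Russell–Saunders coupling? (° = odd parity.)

Parity must change: even → odd — passes.
ΔS = 0: S: 0 → 0 — passes.
ΔL = 0, ±1 (not L=0↔0): L: 2 → 2, ΔL = +0 — passes.
ΔJ = 0, ±1 (not J=0↔0): J: 2 → 2, ΔJ = +0 — passes.
All four E1 rules are satisfied.

allowed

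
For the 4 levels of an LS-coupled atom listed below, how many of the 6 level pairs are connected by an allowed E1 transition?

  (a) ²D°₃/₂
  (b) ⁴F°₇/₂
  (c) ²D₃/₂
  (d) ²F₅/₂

(a)–(b): forbidden (parity, ΔS, ΔJ).
(a)–(c): allowed.
(a)–(d): allowed.
(b)–(c): forbidden (ΔS, ΔJ).
(b)–(d): forbidden (ΔS).
(c)–(d): forbidden (parity).
Allowed pairs: 2 of 6.

2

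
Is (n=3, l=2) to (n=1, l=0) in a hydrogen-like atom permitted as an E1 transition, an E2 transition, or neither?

E2

Δl = 0 − 2 = -2; l_i + l_f = 2.
E1 (Δl = ±1): not satisfied.
E2 (Δl = 0,±2, l_i+l_f ≥ 2): satisfied.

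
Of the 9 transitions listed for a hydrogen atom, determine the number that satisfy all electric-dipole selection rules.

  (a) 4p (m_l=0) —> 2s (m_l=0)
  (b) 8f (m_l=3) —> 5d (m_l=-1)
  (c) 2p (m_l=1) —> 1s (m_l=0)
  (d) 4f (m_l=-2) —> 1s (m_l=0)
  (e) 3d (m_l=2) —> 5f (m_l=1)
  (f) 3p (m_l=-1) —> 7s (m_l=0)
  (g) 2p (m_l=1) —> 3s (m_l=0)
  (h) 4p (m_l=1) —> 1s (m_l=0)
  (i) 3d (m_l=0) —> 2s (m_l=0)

(a) allowed
(b) forbidden — Δm_l = -4 (E1 requires Δm_l = 0, ±1)
(c) allowed
(d) forbidden — Δl = -3 (E1 requires Δl = ±1); Δm_l = +2 (E1 requires Δm_l = 0, ±1)
(e) allowed
(f) allowed
(g) allowed
(h) allowed
(i) forbidden — Δl = -2 (E1 requires Δl = ±1)
Total allowed: 6 of 9.

6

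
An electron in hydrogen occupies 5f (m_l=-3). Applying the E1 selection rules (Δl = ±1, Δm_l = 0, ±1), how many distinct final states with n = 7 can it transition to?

4

E1 requires Δl = ±1, so l_f ∈ {2, 4}; with 0 ≤ l_f ≤ n_f−1 = 6, the allowed l_f values are {2, 4}.
For l_f = 2: m_f ∈ {m_i−1, m_i, m_i+1} ∩ [−2, 2] = {-2} → 1 state.
For l_f = 4: m_f ∈ {m_i−1, m_i, m_i+1} ∩ [−4, 4] = {-4, -3, -2} → 3 states.
Total: 4.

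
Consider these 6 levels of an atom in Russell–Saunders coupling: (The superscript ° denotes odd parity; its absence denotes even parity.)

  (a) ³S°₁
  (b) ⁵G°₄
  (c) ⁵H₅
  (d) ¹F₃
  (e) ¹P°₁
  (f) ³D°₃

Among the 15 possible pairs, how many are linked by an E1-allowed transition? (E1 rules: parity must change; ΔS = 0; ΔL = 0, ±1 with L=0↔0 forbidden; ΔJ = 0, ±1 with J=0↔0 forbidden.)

(a)–(b): forbidden (parity, ΔS, ΔL, ΔJ).
(a)–(c): forbidden (ΔS, ΔL, ΔJ).
(a)–(d): forbidden (ΔS, ΔL, ΔJ).
(a)–(e): forbidden (parity, ΔS).
(a)–(f): forbidden (parity, ΔL, ΔJ).
(b)–(c): allowed.
(b)–(d): forbidden (ΔS).
(b)–(e): forbidden (parity, ΔS, ΔL, ΔJ).
(b)–(f): forbidden (parity, ΔS, ΔL).
(c)–(d): forbidden (parity, ΔS, ΔL, ΔJ).
(c)–(e): forbidden (ΔS, ΔL, ΔJ).
(c)–(f): forbidden (ΔS, ΔL, ΔJ).
(d)–(e): forbidden (ΔL, ΔJ).
(d)–(f): forbidden (ΔS).
(e)–(f): forbidden (parity, ΔS, ΔJ).
Allowed pairs: 1 of 15.

1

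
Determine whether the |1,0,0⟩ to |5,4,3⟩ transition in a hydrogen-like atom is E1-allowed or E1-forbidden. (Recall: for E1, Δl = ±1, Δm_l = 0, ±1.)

Δl = 4 − 0 = +4; the E1 rule Δl = ±1 is ✗.
m_l: 0 → 3 (Δm_l = +3). |Δm_l| ≤ 1 ✗.
The transition is electric-dipole forbidden.

forbidden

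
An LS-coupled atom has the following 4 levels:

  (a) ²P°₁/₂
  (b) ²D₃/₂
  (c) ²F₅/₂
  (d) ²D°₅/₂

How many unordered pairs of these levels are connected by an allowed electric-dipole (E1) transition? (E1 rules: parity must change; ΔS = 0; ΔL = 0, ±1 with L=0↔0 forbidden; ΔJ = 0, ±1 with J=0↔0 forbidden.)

(a)–(b): allowed.
(a)–(c): forbidden (ΔL, ΔJ).
(a)–(d): forbidden (parity, ΔJ).
(b)–(c): forbidden (parity).
(b)–(d): allowed.
(c)–(d): allowed.
Allowed pairs: 3 of 6.

3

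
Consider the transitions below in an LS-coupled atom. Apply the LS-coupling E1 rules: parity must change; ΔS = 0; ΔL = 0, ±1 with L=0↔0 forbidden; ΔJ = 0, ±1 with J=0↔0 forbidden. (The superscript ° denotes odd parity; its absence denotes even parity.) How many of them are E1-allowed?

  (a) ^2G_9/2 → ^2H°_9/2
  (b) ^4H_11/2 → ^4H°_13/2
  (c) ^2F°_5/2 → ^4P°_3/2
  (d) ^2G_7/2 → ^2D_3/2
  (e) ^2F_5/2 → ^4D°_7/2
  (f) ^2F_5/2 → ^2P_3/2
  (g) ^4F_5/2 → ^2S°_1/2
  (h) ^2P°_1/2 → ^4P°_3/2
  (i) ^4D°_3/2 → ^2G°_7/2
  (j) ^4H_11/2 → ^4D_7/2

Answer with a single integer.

2

(a) allowed
(b) allowed
(c) forbidden (parity, ΔS, ΔL fail)
(d) forbidden (parity, ΔL, ΔJ fail)
(e) forbidden (ΔS fails)
(f) forbidden (parity, ΔL fail)
(g) forbidden (ΔS, ΔL, ΔJ fail)
(h) forbidden (parity, ΔS fail)
(i) forbidden (parity, ΔS, ΔL, ΔJ fail)
(j) forbidden (parity, ΔL, ΔJ fail)
Total allowed: 2 of 10.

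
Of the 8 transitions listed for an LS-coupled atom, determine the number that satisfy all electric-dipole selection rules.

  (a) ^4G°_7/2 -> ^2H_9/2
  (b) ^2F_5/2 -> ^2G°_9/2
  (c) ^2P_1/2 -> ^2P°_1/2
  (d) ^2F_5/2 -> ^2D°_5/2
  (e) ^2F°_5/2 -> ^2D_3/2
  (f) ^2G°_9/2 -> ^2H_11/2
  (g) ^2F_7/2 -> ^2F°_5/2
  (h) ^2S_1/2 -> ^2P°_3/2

(a) forbidden (ΔS fails)
(b) forbidden (ΔJ fails)
(c) allowed
(d) allowed
(e) allowed
(f) allowed
(g) allowed
(h) allowed
Total allowed: 6 of 8.

6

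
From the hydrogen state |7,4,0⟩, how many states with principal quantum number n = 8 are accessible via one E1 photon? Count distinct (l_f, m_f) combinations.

E1 requires Δl = ±1, so l_f ∈ {3, 5}; with 0 ≤ l_f ≤ n_f−1 = 7, the allowed l_f values are {3, 5}.
For l_f = 3: m_f ∈ {m_i−1, m_i, m_i+1} ∩ [−3, 3] = {-1, 0, 1} → 3 states.
For l_f = 5: m_f ∈ {m_i−1, m_i, m_i+1} ∩ [−5, 5] = {-1, 0, 1} → 3 states.
Total: 6.

6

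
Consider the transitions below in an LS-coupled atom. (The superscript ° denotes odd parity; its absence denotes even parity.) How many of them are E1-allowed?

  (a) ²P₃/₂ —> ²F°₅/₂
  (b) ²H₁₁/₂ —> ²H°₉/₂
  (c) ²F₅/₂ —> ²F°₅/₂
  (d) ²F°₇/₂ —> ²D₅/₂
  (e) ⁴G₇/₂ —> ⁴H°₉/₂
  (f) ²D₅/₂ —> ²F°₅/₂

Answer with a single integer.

(a) forbidden (ΔL fails)
(b) allowed
(c) allowed
(d) allowed
(e) allowed
(f) allowed
Total allowed: 5 of 6.

5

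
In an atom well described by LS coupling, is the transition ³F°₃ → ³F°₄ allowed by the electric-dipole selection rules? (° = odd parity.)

Parity must change: odd → odd — fails.
ΔS = 0: S: 1 → 1 — ok.
ΔL = 0, ±1 (not L=0↔0): L: 3 → 3, ΔL = +0 — ok.
ΔJ = 0, ±1 (not J=0↔0): J: 3 → 4, ΔJ = +1 — ok.
Rule(s) violated: parity.

forbidden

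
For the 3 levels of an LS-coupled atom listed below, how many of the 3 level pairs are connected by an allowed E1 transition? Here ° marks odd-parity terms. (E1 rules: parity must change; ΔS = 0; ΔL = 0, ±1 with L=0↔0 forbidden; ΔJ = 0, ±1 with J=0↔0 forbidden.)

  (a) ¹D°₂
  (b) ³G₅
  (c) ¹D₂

1

(a)–(b): forbidden (ΔS, ΔL, ΔJ).
(a)–(c): allowed.
(b)–(c): forbidden (parity, ΔS, ΔL, ΔJ).
Allowed pairs: 1 of 3.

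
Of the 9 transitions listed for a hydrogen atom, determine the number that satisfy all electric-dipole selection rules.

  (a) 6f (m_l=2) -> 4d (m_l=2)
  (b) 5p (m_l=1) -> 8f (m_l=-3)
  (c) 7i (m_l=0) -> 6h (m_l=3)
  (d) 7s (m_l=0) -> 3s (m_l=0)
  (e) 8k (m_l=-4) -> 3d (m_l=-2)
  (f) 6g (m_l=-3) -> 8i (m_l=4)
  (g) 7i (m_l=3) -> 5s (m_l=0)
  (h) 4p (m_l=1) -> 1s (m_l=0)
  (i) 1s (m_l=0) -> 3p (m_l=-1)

(a) allowed
(b) forbidden — Δl = +2 (E1 requires Δl = ±1); Δm_l = -4 (E1 requires Δm_l = 0, ±1)
(c) forbidden — Δm_l = +3 (E1 requires Δm_l = 0, ±1)
(d) forbidden — Δl = +0 (E1 requires Δl = ±1)
(e) forbidden — Δl = -5 (E1 requires Δl = ±1); Δm_l = +2 (E1 requires Δm_l = 0, ±1)
(f) forbidden — Δl = +2 (E1 requires Δl = ±1); Δm_l = +7 (E1 requires Δm_l = 0, ±1)
(g) forbidden — Δl = -6 (E1 requires Δl = ±1); Δm_l = -3 (E1 requires Δm_l = 0, ±1)
(h) allowed
(i) allowed
Total allowed: 3 of 9.

3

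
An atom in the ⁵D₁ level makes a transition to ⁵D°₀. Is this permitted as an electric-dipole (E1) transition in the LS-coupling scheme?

allowed

Initial level: S=2, L=2, J=1, parity even. Final level: S=2, L=2, J=0, parity odd.
Parity must change: even → odd — ✓.
ΔS = 0: S: 2 → 2 — ✓.
ΔL = 0, ±1 (not L=0↔0): L: 2 → 2, ΔL = +0 — ✓.
ΔJ = 0, ±1 (not J=0↔0): J: 1 → 0, ΔJ = -1 — ✓.
All four E1 rules are satisfied.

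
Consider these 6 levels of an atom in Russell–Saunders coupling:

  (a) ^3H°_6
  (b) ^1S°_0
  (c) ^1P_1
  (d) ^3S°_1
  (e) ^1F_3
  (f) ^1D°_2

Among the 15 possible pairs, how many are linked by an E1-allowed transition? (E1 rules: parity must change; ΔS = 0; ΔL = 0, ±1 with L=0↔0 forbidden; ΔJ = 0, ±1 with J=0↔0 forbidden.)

3

(a)–(b): forbidden (parity, ΔS, ΔL, ΔJ).
(a)–(c): forbidden (ΔS, ΔL, ΔJ).
(a)–(d): forbidden (parity, ΔL, ΔJ).
(a)–(e): forbidden (ΔS, ΔL, ΔJ).
(a)–(f): forbidden (parity, ΔS, ΔL, ΔJ).
(b)–(c): allowed.
(b)–(d): forbidden (parity, ΔS, ΔL).
(b)–(e): forbidden (ΔL, ΔJ).
(b)–(f): forbidden (parity, ΔL, ΔJ).
(c)–(d): forbidden (ΔS).
(c)–(e): forbidden (parity, ΔL, ΔJ).
(c)–(f): allowed.
(d)–(e): forbidden (ΔS, ΔL, ΔJ).
(d)–(f): forbidden (parity, ΔS, ΔL).
(e)–(f): allowed.
Allowed pairs: 3 of 15.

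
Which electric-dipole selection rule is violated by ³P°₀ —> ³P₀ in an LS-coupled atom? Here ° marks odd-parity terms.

the J=0 ↔ J=0 exclusion

Parity must change: odd → even — passes.
ΔS = 0: S: 1 → 1 — passes.
ΔL = 0, ±1 (not L=0↔0): L: 1 → 1, ΔL = +0 — passes.
ΔJ = 0, ±1 (not J=0↔0): J: 0 → 0, ΔJ = +0 — fails.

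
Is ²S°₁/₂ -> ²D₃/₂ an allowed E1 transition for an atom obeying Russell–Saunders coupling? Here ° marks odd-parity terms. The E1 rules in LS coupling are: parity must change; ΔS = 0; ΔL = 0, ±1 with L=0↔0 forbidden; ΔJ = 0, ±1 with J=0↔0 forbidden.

Initial level: S=1/2, L=0, J=1/2, parity odd. Final level: S=1/2, L=2, J=3/2, parity even.
ΔJ = 0, ±1 (not J=0↔0): J: 1/2 → 3/2, ΔJ = +1 — satisfied.
ΔL = 0, ±1 (not L=0↔0): L: 0 → 2, ΔL = +2 — violated.
Parity must change: odd → even — satisfied.
ΔS = 0: S: 1/2 → 1/2 — satisfied.
Rule(s) violated: ΔL.

forbidden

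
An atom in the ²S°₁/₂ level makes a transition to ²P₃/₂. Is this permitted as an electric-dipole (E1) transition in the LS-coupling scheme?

allowed

Parity must change: odd → even — ✓.
ΔS = 0: S: 1/2 → 1/2 — ✓.
ΔL = 0, ±1 (not L=0↔0): L: 0 → 1, ΔL = +1 — ✓.
ΔJ = 0, ±1 (not J=0↔0): J: 1/2 → 3/2, ΔJ = +1 — ✓.
All four E1 rules are satisfied.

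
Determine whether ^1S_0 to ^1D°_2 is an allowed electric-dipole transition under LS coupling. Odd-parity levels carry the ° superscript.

forbidden

Initial level: S=0, L=0, J=0, parity even. Final level: S=0, L=2, J=2, parity odd.
Parity must change: even → odd — ✓.
ΔS = 0: S: 0 → 0 — ✓.
ΔL = 0, ±1 (not L=0↔0): L: 0 → 2, ΔL = +2 — ✗.
ΔJ = 0, ±1 (not J=0↔0): J: 0 → 2, ΔJ = +2 — ✗.
Rule(s) violated: ΔL, ΔJ.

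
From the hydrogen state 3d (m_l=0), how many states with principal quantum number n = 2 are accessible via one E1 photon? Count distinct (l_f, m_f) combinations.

E1 requires Δl = ±1, so l_f ∈ {1, 3}; with 0 ≤ l_f ≤ n_f−1 = 1, the allowed l_f values are {1}.
For l_f = 1: m_f ∈ {m_i−1, m_i, m_i+1} ∩ [−1, 1] = {-1, 0, 1} → 3 states.
Total: 3.

3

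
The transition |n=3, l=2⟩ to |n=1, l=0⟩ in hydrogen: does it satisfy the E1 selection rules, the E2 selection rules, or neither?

E2

Δl = 0 − 2 = -2; l_i + l_f = 2.
E1 (Δl = ±1): not satisfied.
E2 (Δl = 0,±2, l_i+l_f ≥ 2): satisfied.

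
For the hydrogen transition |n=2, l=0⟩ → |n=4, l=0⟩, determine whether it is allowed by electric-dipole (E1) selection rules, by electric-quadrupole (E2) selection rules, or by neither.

Δl = 0 − 0 = +0; l_i + l_f = 0.
E1 (Δl = ±1): not satisfied.
E2 (Δl = 0,±2, l_i+l_f ≥ 2): not satisfied.

neither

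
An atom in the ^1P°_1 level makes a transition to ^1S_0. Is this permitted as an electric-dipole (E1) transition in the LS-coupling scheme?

ΔS = 0: S: 0 → 0 — ✓.
Parity must change: odd → even — ✓.
ΔL = 0, ±1 (not L=0↔0): L: 1 → 0, ΔL = -1 — ✓.
ΔJ = 0, ±1 (not J=0↔0): J: 1 → 0, ΔJ = -1 — ✓.
All four E1 rules are satisfied.

allowed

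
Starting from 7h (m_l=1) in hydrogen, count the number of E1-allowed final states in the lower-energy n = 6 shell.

3

E1 requires Δl = ±1, so l_f ∈ {4, 6}; with 0 ≤ l_f ≤ n_f−1 = 5, the allowed l_f values are {4}.
For l_f = 4: m_f ∈ {m_i−1, m_i, m_i+1} ∩ [−4, 4] = {0, 1, 2} → 3 states.
Total: 3.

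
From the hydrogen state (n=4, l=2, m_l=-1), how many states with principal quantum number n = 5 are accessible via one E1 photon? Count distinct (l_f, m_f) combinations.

5

E1 requires Δl = ±1, so l_f ∈ {1, 3}; with 0 ≤ l_f ≤ n_f−1 = 4, the allowed l_f values are {1, 3}.
For l_f = 1: m_f ∈ {m_i−1, m_i, m_i+1} ∩ [−1, 1] = {-1, 0} → 2 states.
For l_f = 3: m_f ∈ {m_i−1, m_i, m_i+1} ∩ [−3, 3] = {-2, -1, 0} → 3 states.
Total: 5.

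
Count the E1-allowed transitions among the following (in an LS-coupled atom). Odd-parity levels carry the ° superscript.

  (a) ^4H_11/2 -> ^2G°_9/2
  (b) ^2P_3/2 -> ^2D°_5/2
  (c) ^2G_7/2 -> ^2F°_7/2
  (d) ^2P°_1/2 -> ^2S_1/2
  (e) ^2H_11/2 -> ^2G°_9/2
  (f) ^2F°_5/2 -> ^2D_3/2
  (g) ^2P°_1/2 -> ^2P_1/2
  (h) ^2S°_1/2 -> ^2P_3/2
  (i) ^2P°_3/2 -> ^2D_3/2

(a) forbidden (ΔS fails)
(b) allowed
(c) allowed
(d) allowed
(e) allowed
(f) allowed
(g) allowed
(h) allowed
(i) allowed
Total allowed: 8 of 9.

8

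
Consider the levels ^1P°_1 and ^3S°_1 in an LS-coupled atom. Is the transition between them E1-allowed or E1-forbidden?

forbidden

Parity must change: odd → odd — fails.
ΔS = 0: S: 0 → 1 — fails.
ΔL = 0, ±1 (not L=0↔0): L: 1 → 0, ΔL = -1 — ok.
ΔJ = 0, ±1 (not J=0↔0): J: 1 → 1, ΔJ = +0 — ok.
Rule(s) violated: parity, ΔS.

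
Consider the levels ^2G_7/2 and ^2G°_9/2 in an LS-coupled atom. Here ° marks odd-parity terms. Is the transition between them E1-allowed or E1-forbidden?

allowed

Reading off the term symbols: S 1/2→1/2, L 4→4, J 7/2→9/2, parity even→odd.
Parity must change: even → odd — ✓.
ΔJ = 0, ±1 (not J=0↔0): J: 7/2 → 9/2, ΔJ = +1 — ✓.
ΔL = 0, ±1 (not L=0↔0): L: 4 → 4, ΔL = +0 — ✓.
ΔS = 0: S: 1/2 → 1/2 — ✓.
All four E1 rules are satisfied.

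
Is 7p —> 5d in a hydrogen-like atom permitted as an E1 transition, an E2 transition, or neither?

E1

Δl = 2 − 1 = +1; l_i + l_f = 3.
E1 (Δl = ±1): satisfied.
E2 (Δl = 0,±2, l_i+l_f ≥ 2): not satisfied.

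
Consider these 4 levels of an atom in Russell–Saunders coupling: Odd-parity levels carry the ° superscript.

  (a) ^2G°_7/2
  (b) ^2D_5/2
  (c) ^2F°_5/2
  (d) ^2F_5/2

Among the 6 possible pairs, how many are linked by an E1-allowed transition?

(a)–(b): forbidden (ΔL).
(a)–(c): forbidden (parity).
(a)–(d): allowed.
(b)–(c): allowed.
(b)–(d): forbidden (parity).
(c)–(d): allowed.
Allowed pairs: 3 of 6.

3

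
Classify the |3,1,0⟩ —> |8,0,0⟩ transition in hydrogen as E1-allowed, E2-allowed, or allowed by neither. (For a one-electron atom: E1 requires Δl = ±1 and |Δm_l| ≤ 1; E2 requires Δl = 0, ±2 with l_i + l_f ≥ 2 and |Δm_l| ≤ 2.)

Δl = 0 − 1 = -1; l_i + l_f = 1.
Δm_l = +0.
E1 (Δl = ±1, |Δm_l| ≤ 1): satisfied.
E2 (Δl = 0,±2, l_i+l_f ≥ 2, |Δm_l| ≤ 2): not satisfied.

E1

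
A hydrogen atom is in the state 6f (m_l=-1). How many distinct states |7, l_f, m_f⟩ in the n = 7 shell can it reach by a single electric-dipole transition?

6

E1 requires Δl = ±1, so l_f ∈ {2, 4}; with 0 ≤ l_f ≤ n_f−1 = 6, the allowed l_f values are {2, 4}.
For l_f = 2: m_f ∈ {m_i−1, m_i, m_i+1} ∩ [−2, 2] = {-2, -1, 0} → 3 states.
For l_f = 4: m_f ∈ {m_i−1, m_i, m_i+1} ∩ [−4, 4] = {-2, -1, 0} → 3 states.
Total: 6.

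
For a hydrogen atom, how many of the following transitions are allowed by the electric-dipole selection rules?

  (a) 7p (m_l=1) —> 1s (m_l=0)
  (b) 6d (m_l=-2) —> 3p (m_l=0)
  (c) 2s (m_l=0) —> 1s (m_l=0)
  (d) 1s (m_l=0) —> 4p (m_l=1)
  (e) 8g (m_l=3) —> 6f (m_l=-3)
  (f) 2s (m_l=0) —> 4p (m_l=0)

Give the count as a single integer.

(a) allowed
(b) forbidden — Δm_l = +2 (E1 requires Δm_l = 0, ±1)
(c) forbidden — Δl = +0 (E1 requires Δl = ±1)
(d) allowed
(e) forbidden — Δm_l = -6 (E1 requires Δm_l = 0, ±1)
(f) allowed
Total allowed: 3 of 6.

3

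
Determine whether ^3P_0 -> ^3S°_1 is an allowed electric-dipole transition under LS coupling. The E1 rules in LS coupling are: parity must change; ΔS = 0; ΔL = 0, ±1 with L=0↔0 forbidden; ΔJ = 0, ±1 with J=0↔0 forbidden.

Parity must change: even → odd — ✓.
ΔS = 0: S: 1 → 1 — ✓.
ΔL = 0, ±1 (not L=0↔0): L: 1 → 0, ΔL = -1 — ✓.
ΔJ = 0, ±1 (not J=0↔0): J: 0 → 1, ΔJ = +1 — ✓.
All four E1 rules are satisfied.

allowed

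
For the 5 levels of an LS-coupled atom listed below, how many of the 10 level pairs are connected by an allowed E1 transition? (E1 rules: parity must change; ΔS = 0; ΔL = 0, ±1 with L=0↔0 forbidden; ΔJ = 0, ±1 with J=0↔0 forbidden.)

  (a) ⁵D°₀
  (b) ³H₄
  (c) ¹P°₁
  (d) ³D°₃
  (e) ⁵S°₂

0

(a)–(b): forbidden (ΔS, ΔL, ΔJ).
(a)–(c): forbidden (parity, ΔS).
(a)–(d): forbidden (parity, ΔS, ΔJ).
(a)–(e): forbidden (parity, ΔL, ΔJ).
(b)–(c): forbidden (ΔS, ΔL, ΔJ).
(b)–(d): forbidden (ΔL).
(b)–(e): forbidden (ΔS, ΔL, ΔJ).
(c)–(d): forbidden (parity, ΔS, ΔJ).
(c)–(e): forbidden (parity, ΔS).
(d)–(e): forbidden (parity, ΔS, ΔL).
Allowed pairs: 0 of 10.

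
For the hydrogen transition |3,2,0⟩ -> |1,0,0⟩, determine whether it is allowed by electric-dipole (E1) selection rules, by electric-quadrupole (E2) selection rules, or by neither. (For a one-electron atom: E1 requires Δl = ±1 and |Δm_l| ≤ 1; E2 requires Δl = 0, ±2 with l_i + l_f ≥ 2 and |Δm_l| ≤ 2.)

E2

Δl = 0 − 2 = -2; l_i + l_f = 2.
Δm_l = +0.
E1 (Δl = ±1, |Δm_l| ≤ 1): not satisfied.
E2 (Δl = 0,±2, l_i+l_f ≥ 2, |Δm_l| ≤ 2): satisfied.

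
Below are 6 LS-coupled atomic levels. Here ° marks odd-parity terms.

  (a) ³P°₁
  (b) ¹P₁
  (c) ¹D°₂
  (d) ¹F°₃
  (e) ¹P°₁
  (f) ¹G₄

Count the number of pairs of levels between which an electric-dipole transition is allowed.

(a)–(b): forbidden (ΔS).
(a)–(c): forbidden (parity, ΔS).
(a)–(d): forbidden (parity, ΔS, ΔL, ΔJ).
(a)–(e): forbidden (parity, ΔS).
(a)–(f): forbidden (ΔS, ΔL, ΔJ).
(b)–(c): allowed.
(b)–(d): forbidden (ΔL, ΔJ).
(b)–(e): allowed.
(b)–(f): forbidden (parity, ΔL, ΔJ).
(c)–(d): forbidden (parity).
(c)–(e): forbidden (parity).
(c)–(f): forbidden (ΔL, ΔJ).
(d)–(e): forbidden (parity, ΔL, ΔJ).
(d)–(f): allowed.
(e)–(f): forbidden (ΔL, ΔJ).
Allowed pairs: 3 of 15.

3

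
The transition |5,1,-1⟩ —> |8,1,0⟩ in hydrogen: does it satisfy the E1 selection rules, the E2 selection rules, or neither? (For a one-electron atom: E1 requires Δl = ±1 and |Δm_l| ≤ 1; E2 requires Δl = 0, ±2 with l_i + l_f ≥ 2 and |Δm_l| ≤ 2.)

E2

Δl = 1 − 1 = +0; l_i + l_f = 2.
Δm_l = +1.
E1 (Δl = ±1, |Δm_l| ≤ 1): not satisfied.
E2 (Δl = 0,±2, l_i+l_f ≥ 2, |Δm_l| ≤ 2): satisfied.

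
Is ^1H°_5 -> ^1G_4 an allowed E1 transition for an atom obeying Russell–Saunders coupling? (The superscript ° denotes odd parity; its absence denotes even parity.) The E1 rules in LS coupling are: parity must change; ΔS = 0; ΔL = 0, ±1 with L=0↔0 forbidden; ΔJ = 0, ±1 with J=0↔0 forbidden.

allowed

Parity must change: odd → even — satisfied.
ΔL = 0, ±1 (not L=0↔0): L: 5 → 4, ΔL = -1 — satisfied.
ΔS = 0: S: 0 → 0 — satisfied.
ΔJ = 0, ±1 (not J=0↔0): J: 5 → 4, ΔJ = -1 — satisfied.
All four E1 rules are satisfied.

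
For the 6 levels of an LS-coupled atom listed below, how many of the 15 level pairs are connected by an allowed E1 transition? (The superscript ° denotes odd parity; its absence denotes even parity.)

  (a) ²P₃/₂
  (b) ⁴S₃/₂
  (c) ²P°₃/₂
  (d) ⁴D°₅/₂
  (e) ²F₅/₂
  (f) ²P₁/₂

2

(a)–(b): forbidden (parity, ΔS).
(a)–(c): allowed.
(a)–(d): forbidden (ΔS).
(a)–(e): forbidden (parity, ΔL).
(a)–(f): forbidden (parity).
(b)–(c): forbidden (ΔS).
(b)–(d): forbidden (ΔL).
(b)–(e): forbidden (parity, ΔS, ΔL).
(b)–(f): forbidden (parity, ΔS).
(c)–(d): forbidden (parity, ΔS).
(c)–(e): forbidden (ΔL).
(c)–(f): allowed.
(d)–(e): forbidden (ΔS).
(d)–(f): forbidden (ΔS, ΔJ).
(e)–(f): forbidden (parity, ΔL, ΔJ).
Allowed pairs: 2 of 15.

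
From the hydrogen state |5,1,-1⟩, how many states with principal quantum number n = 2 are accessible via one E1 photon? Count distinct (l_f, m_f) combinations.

E1 requires Δl = ±1, so l_f ∈ {0, 2}; with 0 ≤ l_f ≤ n_f−1 = 1, the allowed l_f values are {0}.
For l_f = 0: m_f ∈ {m_i−1, m_i, m_i+1} ∩ [−0, 0] = {0} → 1 state.
Total: 1.

1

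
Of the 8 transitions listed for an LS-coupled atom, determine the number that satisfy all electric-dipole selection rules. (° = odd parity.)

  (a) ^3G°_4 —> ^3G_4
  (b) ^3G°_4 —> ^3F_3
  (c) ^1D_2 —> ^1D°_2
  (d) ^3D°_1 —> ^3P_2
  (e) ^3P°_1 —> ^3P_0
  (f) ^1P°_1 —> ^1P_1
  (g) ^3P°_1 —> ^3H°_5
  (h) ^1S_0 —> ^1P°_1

(a) allowed
(b) allowed
(c) allowed
(d) allowed
(e) allowed
(f) allowed
(g) forbidden (parity, ΔL, ΔJ fail)
(h) allowed
Total allowed: 7 of 8.

7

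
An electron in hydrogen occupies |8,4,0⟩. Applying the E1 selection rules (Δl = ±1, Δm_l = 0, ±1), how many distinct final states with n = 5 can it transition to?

3

E1 requires Δl = ±1, so l_f ∈ {3, 5}; with 0 ≤ l_f ≤ n_f−1 = 4, the allowed l_f values are {3}.
For l_f = 3: m_f ∈ {m_i−1, m_i, m_i+1} ∩ [−3, 3] = {-1, 0, 1} → 3 states.
Total: 3.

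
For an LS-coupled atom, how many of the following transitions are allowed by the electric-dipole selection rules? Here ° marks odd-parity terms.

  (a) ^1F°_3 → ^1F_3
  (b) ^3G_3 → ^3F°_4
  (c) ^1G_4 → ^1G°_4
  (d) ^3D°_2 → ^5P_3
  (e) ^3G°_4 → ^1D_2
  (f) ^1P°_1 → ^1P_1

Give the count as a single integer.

(a) allowed
(b) allowed
(c) allowed
(d) forbidden (ΔS fails)
(e) forbidden (ΔS, ΔL, ΔJ fail)
(f) allowed
Total allowed: 4 of 6.

4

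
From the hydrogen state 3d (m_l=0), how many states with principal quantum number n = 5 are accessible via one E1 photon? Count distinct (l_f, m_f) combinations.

E1 requires Δl = ±1, so l_f ∈ {1, 3}; with 0 ≤ l_f ≤ n_f−1 = 4, the allowed l_f values are {1, 3}.
For l_f = 1: m_f ∈ {m_i−1, m_i, m_i+1} ∩ [−1, 1] = {-1, 0, 1} → 3 states.
For l_f = 3: m_f ∈ {m_i−1, m_i, m_i+1} ∩ [−3, 3] = {-1, 0, 1} → 3 states.
Total: 6.

6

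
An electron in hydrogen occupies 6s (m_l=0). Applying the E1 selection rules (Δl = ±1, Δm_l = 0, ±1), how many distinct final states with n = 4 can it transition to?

3

E1 requires Δl = ±1, so l_f ∈ {-1, 1}; with 0 ≤ l_f ≤ n_f−1 = 3, the allowed l_f values are {1}.
For l_f = 1: m_f ∈ {m_i−1, m_i, m_i+1} ∩ [−1, 1] = {-1, 0, 1} → 3 states.
Total: 3.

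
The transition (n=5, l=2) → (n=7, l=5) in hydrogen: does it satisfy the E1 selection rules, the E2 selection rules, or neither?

neither

Δl = 5 − 2 = +3; l_i + l_f = 7.
E1 (Δl = ±1): not satisfied.
E2 (Δl = 0,±2, l_i+l_f ≥ 2): not satisfied.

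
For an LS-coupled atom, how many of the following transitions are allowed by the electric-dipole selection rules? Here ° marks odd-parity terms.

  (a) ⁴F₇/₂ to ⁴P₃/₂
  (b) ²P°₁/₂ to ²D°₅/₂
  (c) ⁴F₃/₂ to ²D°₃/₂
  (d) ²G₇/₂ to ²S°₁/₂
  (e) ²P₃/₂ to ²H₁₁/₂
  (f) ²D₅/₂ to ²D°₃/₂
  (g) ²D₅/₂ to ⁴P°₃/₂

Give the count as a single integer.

(a) forbidden (parity, ΔL, ΔJ fail)
(b) forbidden (parity, ΔJ fail)
(c) forbidden (ΔS fails)
(d) forbidden (ΔL, ΔJ fail)
(e) forbidden (parity, ΔL, ΔJ fail)
(f) allowed
(g) forbidden (ΔS fails)
Total allowed: 1 of 7.

1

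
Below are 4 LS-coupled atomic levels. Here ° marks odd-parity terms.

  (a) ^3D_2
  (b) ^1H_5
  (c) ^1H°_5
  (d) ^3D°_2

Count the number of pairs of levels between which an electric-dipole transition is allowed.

(a)–(b): forbidden (parity, ΔS, ΔL, ΔJ).
(a)–(c): forbidden (ΔS, ΔL, ΔJ).
(a)–(d): allowed.
(b)–(c): allowed.
(b)–(d): forbidden (ΔS, ΔL, ΔJ).
(c)–(d): forbidden (parity, ΔS, ΔL, ΔJ).
Allowed pairs: 2 of 6.

2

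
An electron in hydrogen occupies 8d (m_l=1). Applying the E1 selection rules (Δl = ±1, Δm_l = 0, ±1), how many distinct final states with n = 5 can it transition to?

5

E1 requires Δl = ±1, so l_f ∈ {1, 3}; with 0 ≤ l_f ≤ n_f−1 = 4, the allowed l_f values are {1, 3}.
For l_f = 1: m_f ∈ {m_i−1, m_i, m_i+1} ∩ [−1, 1] = {0, 1} → 2 states.
For l_f = 3: m_f ∈ {m_i−1, m_i, m_i+1} ∩ [−3, 3] = {0, 1, 2} → 3 states.
Total: 5.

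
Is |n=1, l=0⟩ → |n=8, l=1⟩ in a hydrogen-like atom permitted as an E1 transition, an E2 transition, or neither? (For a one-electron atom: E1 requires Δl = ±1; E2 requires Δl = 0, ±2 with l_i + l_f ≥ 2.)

Δl = 1 − 0 = +1; l_i + l_f = 1.
E1 (Δl = ±1): satisfied.
E2 (Δl = 0,±2, l_i+l_f ≥ 2): not satisfied.

E1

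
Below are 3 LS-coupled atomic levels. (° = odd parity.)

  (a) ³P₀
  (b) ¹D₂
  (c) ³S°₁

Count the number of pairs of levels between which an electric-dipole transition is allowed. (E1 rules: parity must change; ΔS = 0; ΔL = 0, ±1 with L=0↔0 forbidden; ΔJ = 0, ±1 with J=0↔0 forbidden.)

1

(a)–(b): forbidden (parity, ΔS, ΔJ).
(a)–(c): allowed.
(b)–(c): forbidden (ΔS, ΔL).
Allowed pairs: 1 of 3.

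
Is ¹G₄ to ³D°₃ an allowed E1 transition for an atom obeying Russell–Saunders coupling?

Parity must change: even → odd — ok.
ΔS = 0: S: 0 → 1 — fails.
ΔL = 0, ±1 (not L=0↔0): L: 4 → 2, ΔL = -2 — fails.
ΔJ = 0, ±1 (not J=0↔0): J: 4 → 3, ΔJ = -1 — ok.
Rule(s) violated: ΔS, ΔL.

forbidden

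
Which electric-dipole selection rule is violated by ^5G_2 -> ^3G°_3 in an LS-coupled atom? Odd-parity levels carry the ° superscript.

Reading off the term symbols: S 2→1, L 4→4, J 2→3, parity even→odd.
Parity must change: even → odd — passes.
ΔS = 0: S: 2 → 1 — fails.
ΔL = 0, ±1 (not L=0↔0): L: 4 → 4, ΔL = +0 — passes.
ΔJ = 0, ±1 (not J=0↔0): J: 2 → 3, ΔJ = +1 — passes.

the ΔS = 0 rule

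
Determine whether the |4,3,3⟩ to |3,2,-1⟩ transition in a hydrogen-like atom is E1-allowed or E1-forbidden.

forbidden

Initial l = 3, final l = 2, so Δl = -1. E1 requires Δl = ±1: ok.
Δm_l = -1 − (3) = -4. E1 requires Δm_l = 0, ±1: fails.
The transition is electric-dipole forbidden.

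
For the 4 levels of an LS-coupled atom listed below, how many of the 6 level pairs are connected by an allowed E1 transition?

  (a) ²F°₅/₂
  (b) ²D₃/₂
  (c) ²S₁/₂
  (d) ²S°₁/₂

1

(a)–(b): allowed.
(a)–(c): forbidden (ΔL, ΔJ).
(a)–(d): forbidden (parity, ΔL, ΔJ).
(b)–(c): forbidden (parity, ΔL).
(b)–(d): forbidden (ΔL).
(c)–(d): forbidden (ΔL).
Allowed pairs: 1 of 6.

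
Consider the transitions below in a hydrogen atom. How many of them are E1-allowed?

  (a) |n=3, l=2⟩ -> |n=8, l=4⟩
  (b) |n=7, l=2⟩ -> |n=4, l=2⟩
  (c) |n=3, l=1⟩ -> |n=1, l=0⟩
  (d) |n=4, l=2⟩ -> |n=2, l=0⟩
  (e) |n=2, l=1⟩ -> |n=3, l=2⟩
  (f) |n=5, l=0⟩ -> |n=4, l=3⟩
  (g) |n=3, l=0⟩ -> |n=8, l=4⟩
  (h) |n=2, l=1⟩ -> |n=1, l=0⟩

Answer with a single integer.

(a) forbidden — Δl = +2 (E1 requires Δl = ±1)
(b) forbidden — Δl = +0 (E1 requires Δl = ±1)
(c) allowed
(d) forbidden — Δl = -2 (E1 requires Δl = ±1)
(e) allowed
(f) forbidden — Δl = +3 (E1 requires Δl = ±1)
(g) forbidden — Δl = +4 (E1 requires Δl = ±1)
(h) allowed
Total allowed: 3 of 8.

3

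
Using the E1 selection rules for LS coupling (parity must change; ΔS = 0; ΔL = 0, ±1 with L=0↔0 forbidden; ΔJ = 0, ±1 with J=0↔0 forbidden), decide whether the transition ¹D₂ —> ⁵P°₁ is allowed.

forbidden

Parity must change: even → odd — satisfied.
ΔS = 0: S: 0 → 2 — violated.
ΔL = 0, ±1 (not L=0↔0): L: 2 → 1, ΔL = -1 — satisfied.
ΔJ = 0, ±1 (not J=0↔0): J: 2 → 1, ΔJ = -1 — satisfied.
Rule(s) violated: ΔS.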